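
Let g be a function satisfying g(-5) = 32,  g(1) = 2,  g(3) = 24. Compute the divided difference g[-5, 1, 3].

2

g[-5,1] = (2 - 32) / (1 - (-5)) = -5
g[1,3] = (24 - 2) / (3 - 1) = 11
g[-5,1,3] = (11 - (-5)) / (3 - (-5)) = 2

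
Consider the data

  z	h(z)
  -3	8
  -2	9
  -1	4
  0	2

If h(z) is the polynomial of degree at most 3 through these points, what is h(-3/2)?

L_0(-3/2) = (1/2)·(-1/2)·(-3/2)/[(-1)·(-2)·(-3)] = -1/16
L_1(-3/2) = (3/2)·(-1/2)·(-3/2)/[(1)·(-1)·(-2)] = 9/16
L_2(-3/2) = (3/2)·(1/2)·(-3/2)/[(2)·(1)·(-1)] = 9/16
L_3(-3/2) = (3/2)·(1/2)·(-1/2)/[(3)·(2)·(1)] = -1/16
Sum: 8·(-1/16) + 9·(9/16) + 4·(9/16) + 2·(-1/16) = 107/16

107/16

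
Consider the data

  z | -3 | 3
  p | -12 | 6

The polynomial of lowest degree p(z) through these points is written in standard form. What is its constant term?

L_0(z) = (z - 3) / [-6] = -(1/6)z + 1/2
L_1(z) = (z + 3) / [6] = (1/6)z + 1/2
p(z) = (-12)·L_0 + 6·L_1
Only the constant term is needed; take it from each L_i and combine:
(-12)·(1/2) + 6·(1/2) = -3

-3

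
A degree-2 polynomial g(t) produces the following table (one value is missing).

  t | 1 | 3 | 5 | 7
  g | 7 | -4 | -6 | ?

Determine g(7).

The 3 known values determine g uniquely (degree ≤ 2).
Evaluate each Lagrange basis at t = 7:
L_0(7) = (4)·(2)/[(-2)·(-4)] = 1
L_1(7) = (6)·(2)/[(2)·(-2)] = -3
L_2(7) = (6)·(4)/[(4)·(2)] = 3
Sum: 7·(1) + (-4)·(-3) + (-6)·(3) = 1

1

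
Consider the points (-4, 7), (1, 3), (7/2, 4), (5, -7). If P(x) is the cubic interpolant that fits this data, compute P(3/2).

Using Newton's divided-difference form:
P[-4,1] = (3 - 7) / (1 - (-4)) = -4/5
P[1,7/2] = (4 - 3) / (7/2 - 1) = 2/5
P[7/2,5] = (-7 - 4) / (5 - 7/2) = -22/3
P[-4,1,7/2] = (2/5 - (-4/5)) / (7/2 - (-4)) = 4/25
P[1,7/2,5] = (-22/3 - 2/5) / (5 - 1) = -29/15
P[-4,1,7/2,5] = (-29/15 - 4/25) / (5 - (-4)) = -157/675
P(3/2) = 7 + (-4/5)·(11/2) + (4/25)·(11/2)·(1/2) + (-157/675)·(11/2)·(1/2)·(-2) = 5831/1350

5831/1350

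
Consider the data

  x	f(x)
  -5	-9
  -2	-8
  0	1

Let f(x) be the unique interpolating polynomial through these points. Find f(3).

27

L_0(3) = (5)·(3)/[(-3)·(-5)] = 1
L_1(3) = (8)·(3)/[(3)·(-2)] = -4
L_2(3) = (8)·(5)/[(5)·(2)] = 4
Sum: (-9)·(1) + (-8)·(-4) + 1·(4) = 27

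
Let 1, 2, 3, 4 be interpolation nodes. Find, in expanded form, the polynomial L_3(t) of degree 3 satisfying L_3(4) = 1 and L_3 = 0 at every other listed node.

L_3(t) = (t - 1)(t - 2)(t - 3) / [(3)·(2)·(1)]
       = (t^3 - 6t^2 + 11t - 6) / (6)

L_3(t) = (1/6)t^3 - t^2 + (11/6)t - 1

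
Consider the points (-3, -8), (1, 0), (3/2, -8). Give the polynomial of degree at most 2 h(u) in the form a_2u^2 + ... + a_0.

h(u) = -4u^2 - 6u + 10

Newton's divided differences:
h[-3,1] = (0 - (-8)) / (1 - (-3)) = 2
h[1,3/2] = (-8 - 0) / (3/2 - 1) = -16
h[-3,1,3/2] = (-16 - 2) / (3/2 - (-3)) = -4
h(u) = -8 + 2·(u + 3) + (-4)·(u + 3)(u - 1)
Expanding: h(u) = -4u^2 - 6u + 10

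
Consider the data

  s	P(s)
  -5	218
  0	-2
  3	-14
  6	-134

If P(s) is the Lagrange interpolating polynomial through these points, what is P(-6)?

L_0(-6) = (-6)·(-9)·(-12)/[(-5)·(-8)·(-11)] = 81/55
L_1(-6) = (-1)·(-9)·(-12)/[(5)·(-3)·(-6)] = -6/5
L_2(-6) = (-1)·(-6)·(-12)/[(8)·(3)·(-3)] = 1
L_3(-6) = (-1)·(-6)·(-9)/[(11)·(6)·(3)] = -3/11
Sum: 218·(81/55) + (-2)·(-6/5) + (-14)·(1) + (-134)·(-3/11) = 346

346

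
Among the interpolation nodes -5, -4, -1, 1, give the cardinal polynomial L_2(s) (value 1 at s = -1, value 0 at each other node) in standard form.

L_2(s) = (s + 5)(s + 4)(s - 1) / [(4)·(3)·(-2)]
       = (s^3 + 8s^2 + 11s - 20) / (-24)

L_2(s) = -(1/24)s^3 - (1/3)s^2 - (11/24)s + 5/6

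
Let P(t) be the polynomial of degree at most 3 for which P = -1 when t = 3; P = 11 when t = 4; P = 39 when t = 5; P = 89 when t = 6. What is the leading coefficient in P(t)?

Build the Lagrange basis polynomials:
L_0(t) = (t - 4)(t - 5)(t - 6) / [-6] = -(1/6)t^3 + (5/2)t^2 - (37/3)t + 20
L_1(t) = (t - 3)(t - 5)(t - 6) / [2] = (1/2)t^3 - 7t^2 + (63/2)t - 45
L_2(t) = (t - 3)(t - 4)(t - 6) / [-2] = -(1/2)t^3 + (13/2)t^2 - 27t + 36
L_3(t) = (t - 3)(t - 4)(t - 5) / [6] = (1/6)t^3 - 2t^2 + (47/6)t - 10
P(t) = (-1)·L_0 + 11·L_1 + 39·L_2 + 89·L_3
Only the coefficient of t^3 is needed; take it from each L_i and combine:
(-1)·(-1/6) + 11·(1/2) + 39·(-1/2) + 89·(1/6) = 1

1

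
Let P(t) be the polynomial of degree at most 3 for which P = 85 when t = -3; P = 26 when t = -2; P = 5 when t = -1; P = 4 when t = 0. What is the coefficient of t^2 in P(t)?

1

L_0(t) = (t + 2)(t + 1)t / [-6] = -(1/6)t^3 - (1/2)t^2 - (1/3)t
L_1(t) = (t + 3)(t + 1)t / [2] = (1/2)t^3 + 2t^2 + (3/2)t
L_2(t) = (t + 3)(t + 2)t / [-2] = -(1/2)t^3 - (5/2)t^2 - 3t
L_3(t) = (t + 3)(t + 2)(t + 1) / [6] = (1/6)t^3 + t^2 + (11/6)t + 1
P(t) = 85·L_0 + 26·L_1 + 5·L_2 + 4·L_3
Only the coefficient of t^2 is needed; take it from each L_i and combine:
85·(-1/2) + 26·(2) + 5·(-5/2) + 4·(1) = 1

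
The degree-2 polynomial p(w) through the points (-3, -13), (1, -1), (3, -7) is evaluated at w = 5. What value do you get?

L_0(5) = (4)·(2)/[(-4)·(-6)] = 1/3
L_1(5) = (8)·(2)/[(4)·(-2)] = -2
L_2(5) = (8)·(4)/[(6)·(2)] = 8/3
Sum: (-13)·(1/3) + (-1)·(-2) + (-7)·(8/3) = -21

-21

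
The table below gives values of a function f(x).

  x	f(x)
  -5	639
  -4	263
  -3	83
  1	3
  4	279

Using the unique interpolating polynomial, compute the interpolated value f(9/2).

7013/16

Using Newton's divided-difference form:
f[-5,-4] = (263 - 639) / (-4 - (-5)) = -376
f[-4,-3] = (83 - 263) / (-3 - (-4)) = -180
f[-3,1] = (3 - 83) / (1 - (-3)) = -20
f[1,4] = (279 - 3) / (4 - 1) = 92
f[-5,-4,-3] = (-180 - (-376)) / (-3 - (-5)) = 98
f[-4,-3,1] = (-20 - (-180)) / (1 - (-4)) = 32
f[-3,1,4] = (92 - (-20)) / (4 - (-3)) = 16
f[-5,-4,-3,1] = (32 - 98) / (1 - (-5)) = -11
f[-4,-3,1,4] = (16 - 32) / (4 - (-4)) = -2
f[-5,-4,-3,1,4] = (-2 - (-11)) / (4 - (-5)) = 1
f(9/2) = 639 + (-376)·(19/2) + 98·(19/2)·(17/2) + (-11)·(19/2)·(17/2)·(15/2) + 1·(19/2)·(17/2)·(15/2)·(7/2) = 7013/16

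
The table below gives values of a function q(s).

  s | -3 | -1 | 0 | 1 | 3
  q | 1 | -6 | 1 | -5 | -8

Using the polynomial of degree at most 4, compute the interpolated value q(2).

Evaluate each Lagrange basis at s = 2:
L_0(2) = (3)·(2)·(1)·(-1)/[(-2)·(-3)·(-4)·(-6)] = -1/24
L_1(2) = (5)·(2)·(1)·(-1)/[(2)·(-1)·(-2)·(-4)] = 5/8
L_2(2) = (5)·(3)·(1)·(-1)/[(3)·(1)·(-1)·(-3)] = -5/3
L_3(2) = (5)·(3)·(2)·(-1)/[(4)·(2)·(1)·(-2)] = 15/8
L_4(2) = (5)·(3)·(2)·(1)/[(6)·(4)·(3)·(2)] = 5/24
Sum: 1·(-1/24) + (-6)·(5/8) + 1·(-5/3) + (-5)·(15/8) + (-8)·(5/24) = -33/2

-33/2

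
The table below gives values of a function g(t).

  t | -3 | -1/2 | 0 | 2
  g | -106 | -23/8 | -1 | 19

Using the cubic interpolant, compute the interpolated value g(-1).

-8

Using Newton's divided-difference form:
g[-3,-1/2] = (-23/8 - (-106)) / (-1/2 - (-3)) = 165/4
g[-1/2,0] = (-1 - (-23/8)) / (0 - (-1/2)) = 15/4
g[0,2] = (19 - (-1)) / (2 - 0) = 10
g[-3,-1/2,0] = (15/4 - 165/4) / (0 - (-3)) = -25/2
g[-1/2,0,2] = (10 - 15/4) / (2 - (-1/2)) = 5/2
g[-3,-1/2,0,2] = (5/2 - (-25/2)) / (2 - (-3)) = 3
g(-1) = -106 + (165/4)·(2) + (-25/2)·(2)·(-1/2) + 3·(2)·(-1/2)·(-1) = -8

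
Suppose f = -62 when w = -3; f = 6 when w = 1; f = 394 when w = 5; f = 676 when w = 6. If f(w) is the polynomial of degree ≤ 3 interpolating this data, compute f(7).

1068

Evaluate each Lagrange basis at w = 7:
L_0(7) = (6)·(2)·(1)/[(-4)·(-8)·(-9)] = -1/24
L_1(7) = (10)·(2)·(1)/[(4)·(-4)·(-5)] = 1/4
L_2(7) = (10)·(6)·(1)/[(8)·(4)·(-1)] = -15/8
L_3(7) = (10)·(6)·(2)/[(9)·(5)·(1)] = 8/3
Sum: (-62)·(-1/24) + 6·(1/4) + 394·(-15/8) + 676·(8/3) = 1068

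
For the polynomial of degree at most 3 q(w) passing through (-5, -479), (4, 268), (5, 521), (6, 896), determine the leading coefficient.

The leading coefficient equals the top divided difference q[-5,4,5,6].
q[-5,4] = (268 - (-479)) / (4 - (-5)) = 83
q[4,5] = (521 - 268) / (5 - 4) = 253
q[5,6] = (896 - 521) / (6 - 5) = 375
q[-5,4,5] = (253 - 83) / (5 - (-5)) = 17
q[4,5,6] = (375 - 253) / (6 - 4) = 61
q[-5,4,5,6] = (61 - 17) / (6 - (-5)) = 4

4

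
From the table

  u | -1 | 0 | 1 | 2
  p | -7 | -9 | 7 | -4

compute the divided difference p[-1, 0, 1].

9

p[-1,0] = (-9 - (-7)) / (0 - (-1)) = -2
p[0,1] = (7 - (-9)) / (1 - 0) = 16
p[-1,0,1] = (16 - (-2)) / (1 - (-1)) = 9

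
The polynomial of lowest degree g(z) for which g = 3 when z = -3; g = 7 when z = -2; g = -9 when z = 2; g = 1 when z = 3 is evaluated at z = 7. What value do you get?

L_0(7) = (9)·(5)·(4)/[(-1)·(-5)·(-6)] = -6
L_1(7) = (10)·(5)·(4)/[(1)·(-4)·(-5)] = 10
L_2(7) = (10)·(9)·(4)/[(5)·(4)·(-1)] = -18
L_3(7) = (10)·(9)·(5)/[(6)·(5)·(1)] = 15
Sum: 3·(-6) + 7·(10) + (-9)·(-18) + 1·(15) = 229

229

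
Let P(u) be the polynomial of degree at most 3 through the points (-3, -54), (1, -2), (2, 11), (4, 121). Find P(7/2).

317/4

Evaluate each Lagrange basis at u = 7/2:
L_0(7/2) = (5/2)·(3/2)·(-1/2)/[(-4)·(-5)·(-7)] = 3/224
L_1(7/2) = (13/2)·(3/2)·(-1/2)/[(4)·(-1)·(-3)] = -13/32
L_2(7/2) = (13/2)·(5/2)·(-1/2)/[(5)·(1)·(-2)] = 13/16
L_3(7/2) = (13/2)·(5/2)·(3/2)/[(7)·(3)·(2)] = 65/112
Sum: (-54)·(3/224) + (-2)·(-13/32) + 11·(13/16) + 121·(65/112) = 317/4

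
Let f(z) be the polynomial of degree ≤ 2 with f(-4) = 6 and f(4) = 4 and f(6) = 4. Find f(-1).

39/8

L_0(-1) = (-5)·(-7)/[(-8)·(-10)] = 7/16
L_1(-1) = (3)·(-7)/[(8)·(-2)] = 21/16
L_2(-1) = (3)·(-5)/[(10)·(2)] = -3/4
Sum: 6·(7/16) + 4·(21/16) + 4·(-3/4) = 39/8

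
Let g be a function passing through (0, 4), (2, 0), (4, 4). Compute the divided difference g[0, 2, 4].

1

g[0,2] = (0 - 4) / (2 - 0) = -2
g[2,4] = (4 - 0) / (4 - 2) = 2
g[0,2,4] = (2 - (-2)) / (4 - 0) = 1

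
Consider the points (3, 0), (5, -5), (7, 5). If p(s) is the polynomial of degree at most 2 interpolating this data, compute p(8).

L_0(8) = (3)·(1)/[(-2)·(-4)] = 3/8
L_1(8) = (5)·(1)/[(2)·(-2)] = -5/4
L_2(8) = (5)·(3)/[(4)·(2)] = 15/8
Sum: 0 + (-5)·(-5/4) + 5·(15/8) = 125/8

125/8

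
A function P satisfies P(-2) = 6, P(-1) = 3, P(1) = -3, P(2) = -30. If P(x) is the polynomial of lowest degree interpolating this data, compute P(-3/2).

Using Newton's divided-difference form:
P[-2,-1] = (3 - 6) / (-1 - (-2)) = -3
P[-1,1] = (-3 - 3) / (1 - (-1)) = -3
P[1,2] = (-30 - (-3)) / (2 - 1) = -27
P[-2,-1,1] = (-3 - (-3)) / (1 - (-2)) = 0
P[-1,1,2] = (-27 - (-3)) / (2 - (-1)) = -8
P[-2,-1,1,2] = (-8 - 0) / (2 - (-2)) = -2
P(-3/2) = 6 + (-3)·(1/2) + 0·(1/2)·(-1/2) + (-2)·(1/2)·(-1/2)·(-5/2) = 13/4

13/4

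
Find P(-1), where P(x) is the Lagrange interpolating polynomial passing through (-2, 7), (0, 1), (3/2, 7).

Evaluate each Lagrange basis at x = -1:
L_0(-1) = (-1)·(-5/2)/[(-2)·(-7/2)] = 5/14
L_1(-1) = (1)·(-5/2)/[(2)·(-3/2)] = 5/6
L_2(-1) = (1)·(-1)/[(7/2)·(3/2)] = -4/21
Sum: 7·(5/14) + 1·(5/6) + 7·(-4/21) = 2

2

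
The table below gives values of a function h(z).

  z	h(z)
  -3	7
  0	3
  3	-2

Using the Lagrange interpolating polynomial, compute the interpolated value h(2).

L_0(2) = (2)·(-1)/[(-3)·(-6)] = -1/9
L_1(2) = (5)·(-1)/[(3)·(-3)] = 5/9
L_2(2) = (5)·(2)/[(6)·(3)] = 5/9
Sum: 7·(-1/9) + 3·(5/9) + (-2)·(5/9) = -2/9

-2/9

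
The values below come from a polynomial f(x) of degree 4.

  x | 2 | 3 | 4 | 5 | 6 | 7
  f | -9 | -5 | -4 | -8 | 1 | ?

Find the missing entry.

The 5 known values determine f uniquely (degree ≤ 4).
Evaluate each Lagrange basis at x = 7:
L_0(7) = (4)·(3)·(2)·(1)/[(-1)·(-2)·(-3)·(-4)] = 1
L_1(7) = (5)·(3)·(2)·(1)/[(1)·(-1)·(-2)·(-3)] = -5
L_2(7) = (5)·(4)·(2)·(1)/[(2)·(1)·(-1)·(-2)] = 10
L_3(7) = (5)·(4)·(3)·(1)/[(3)·(2)·(1)·(-1)] = -10
L_4(7) = (5)·(4)·(3)·(2)/[(4)·(3)·(2)·(1)] = 5
Sum: (-9)·(1) + (-5)·(-5) + (-4)·(10) + (-8)·(-10) + 1·(5) = 61

61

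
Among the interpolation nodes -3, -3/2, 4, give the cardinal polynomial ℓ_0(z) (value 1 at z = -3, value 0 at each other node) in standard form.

ℓ_0(z) = (z + 3/2)(z - 4) / [(-3/2)·(-7)]
       = (z^2 - (5/2)z - 6) / (21/2)

ℓ_0(z) = (2/21)z^2 - (5/21)z - 4/7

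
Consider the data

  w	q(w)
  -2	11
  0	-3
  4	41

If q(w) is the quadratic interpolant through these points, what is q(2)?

L_0(2) = (2)·(-2)/[(-2)·(-6)] = -1/3
L_1(2) = (4)·(-2)/[(2)·(-4)] = 1
L_2(2) = (4)·(2)/[(6)·(4)] = 1/3
Sum: 11·(-1/3) + (-3)·(1) + 41·(1/3) = 7

7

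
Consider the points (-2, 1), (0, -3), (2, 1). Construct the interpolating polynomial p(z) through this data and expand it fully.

p(z) = z^2 - 3

L_0(z) = z(z - 2) / [8] = (1/8)z^2 - (1/4)z
L_1(z) = (z + 2)(z - 2) / [-4] = -(1/4)z^2 + 1
L_2(z) = (z + 2)z / [8] = (1/8)z^2 + (1/4)z
p(z) = 1·L_0 + (-3)·L_1 + 1·L_2
  1·L_0(z) = (1/8)z^2 - (1/4)z
  (-3)·L_1(z) = (3/4)z^2 - 3
  1·L_2(z) = (1/8)z^2 + (1/4)z
Adding term by term: z^2 - 3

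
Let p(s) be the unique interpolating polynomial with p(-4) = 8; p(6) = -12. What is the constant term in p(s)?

Build the Lagrange basis polynomials:
L_0(s) = (s - 6) / [-10] = -(1/10)s + 3/5
L_1(s) = (s + 4) / [10] = (1/10)s + 2/5
p(s) = 8·L_0 + (-12)·L_1
Only the constant term is needed; take it from each L_i and combine:
8·(3/5) + (-12)·(2/5) = 0

0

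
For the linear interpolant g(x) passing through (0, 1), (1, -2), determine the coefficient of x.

-3

The leading coefficient equals the top divided difference g[0,1].
g[0,1] = (-2 - 1) / (1 - 0) = -3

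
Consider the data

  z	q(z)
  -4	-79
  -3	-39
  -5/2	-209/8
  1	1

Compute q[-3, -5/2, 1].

q[-3,-5/2] = (-209/8 - (-39)) / (-5/2 - (-3)) = 103/4
q[-5/2,1] = (1 - (-209/8)) / (1 - (-5/2)) = 31/4
q[-3,-5/2,1] = (31/4 - 103/4) / (1 - (-3)) = -9/2

-9/2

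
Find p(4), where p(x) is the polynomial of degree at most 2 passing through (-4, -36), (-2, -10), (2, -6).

-28

L_0(4) = (6)·(2)/[(-2)·(-6)] = 1
L_1(4) = (8)·(2)/[(2)·(-4)] = -2
L_2(4) = (8)·(6)/[(6)·(4)] = 2
Sum: (-36)·(1) + (-10)·(-2) + (-6)·(2) = -28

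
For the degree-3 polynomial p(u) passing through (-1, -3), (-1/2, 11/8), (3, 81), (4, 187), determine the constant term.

L_0(u) = (u + 1/2)(u - 3)(u - 4) / [-10] = -(1/10)u^3 + (13/20)u^2 - (17/20)u - 3/5
L_1(u) = (u + 1)(u - 3)(u - 4) / [63/8] = (8/63)u^3 - (16/21)u^2 + (40/63)u + 32/21
L_2(u) = (u + 1)(u + 1/2)(u - 4) / [-14] = -(1/14)u^3 + (5/28)u^2 + (11/28)u + 1/7
L_3(u) = (u + 1)(u + 1/2)(u - 3) / [45/2] = (2/45)u^3 - (1/15)u^2 - (8/45)u - 1/15
p(u) = (-3)·L_0 + (11/8)·L_1 + 81·L_2 + 187·L_3
Only the constant term is needed; take it from each L_i and combine:
(-3)·(-3/5) + (11/8)·(32/21) + 81·(1/7) + 187·(-1/15) = 3

3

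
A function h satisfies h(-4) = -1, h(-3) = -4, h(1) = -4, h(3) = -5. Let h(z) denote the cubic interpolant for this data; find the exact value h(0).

L_0(0) = (3)·(-1)·(-3)/[(-1)·(-5)·(-7)] = -9/35
L_1(0) = (4)·(-1)·(-3)/[(1)·(-4)·(-6)] = 1/2
L_2(0) = (4)·(3)·(-3)/[(5)·(4)·(-2)] = 9/10
L_3(0) = (4)·(3)·(-1)/[(7)·(6)·(2)] = -1/7
Sum: (-1)·(-9/35) + (-4)·(1/2) + (-4)·(9/10) + (-5)·(-1/7) = -162/35

-162/35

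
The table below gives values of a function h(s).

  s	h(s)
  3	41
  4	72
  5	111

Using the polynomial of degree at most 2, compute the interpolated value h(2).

18

Evaluate each Lagrange basis at s = 2:
L_0(2) = (-2)·(-3)/[(-1)·(-2)] = 3
L_1(2) = (-1)·(-3)/[(1)·(-1)] = -3
L_2(2) = (-1)·(-2)/[(2)·(1)] = 1
Sum: 41·(3) + 72·(-3) + 111·(1) = 18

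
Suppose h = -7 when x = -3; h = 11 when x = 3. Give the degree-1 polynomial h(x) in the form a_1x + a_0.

Build the Lagrange basis polynomials:
L_0(x) = (x - 3) / [-6] = -(1/6)x + 1/2
L_1(x) = (x + 3) / [6] = (1/6)x + 1/2
h(x) = (-7)·L_0 + 11·L_1
  (-7)·L_0(x) = (7/6)x - 7/2
  11·L_1(x) = (11/6)x + 11/2
Adding term by term: 3x + 2

h(x) = 3x + 2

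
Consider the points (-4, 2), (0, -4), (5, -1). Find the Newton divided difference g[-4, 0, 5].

g[-4,0] = (-4 - 2) / (0 - (-4)) = -3/2
g[0,5] = (-1 - (-4)) / (5 - 0) = 3/5
g[-4,0,5] = (3/5 - (-3/2)) / (5 - (-4)) = 7/30

7/30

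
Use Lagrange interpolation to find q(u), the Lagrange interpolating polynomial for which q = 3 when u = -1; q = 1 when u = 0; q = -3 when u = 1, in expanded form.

L_0(u) = u(u - 1) / [2] = (1/2)u^2 - (1/2)u
L_1(u) = (u + 1)(u - 1) / [-1] = -u^2 + 1
L_2(u) = (u + 1)u / [2] = (1/2)u^2 + (1/2)u
q(u) = 3·L_0 + 1·L_1 + (-3)·L_2
  3·L_0(u) = (3/2)u^2 - (3/2)u
  1·L_1(u) = -u^2 + 1
  (-3)·L_2(u) = -(3/2)u^2 - (3/2)u
Adding term by term: -u^2 - 3u + 1

q(u) = -u^2 - 3u + 1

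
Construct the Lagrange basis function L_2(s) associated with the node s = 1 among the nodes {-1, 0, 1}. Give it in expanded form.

L_2(s) = (s + 1)s / [(2)·(1)]
       = (s^2 + s) / (2)

L_2(s) = (1/2)s^2 + (1/2)s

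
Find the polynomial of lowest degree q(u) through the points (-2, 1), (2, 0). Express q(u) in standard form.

Build the Lagrange basis polynomials:
L_0(u) = (u - 2) / [-4] = -(1/4)u + 1/2
L_1(u) = (u + 2) / [4] = (1/4)u + 1/2
q(u) = 1·L_0 + 0·L_1
  1·L_0(u) = -(1/4)u + 1/2
  0·L_1(u) = 0
Adding term by term: -(1/4)u + 1/2

q(u) = -(1/4)u + 1/2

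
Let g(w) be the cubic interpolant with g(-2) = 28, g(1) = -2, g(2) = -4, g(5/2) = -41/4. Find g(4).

-68

Using Newton's divided-difference form:
g[-2,1] = (-2 - 28) / (1 - (-2)) = -10
g[1,2] = (-4 - (-2)) / (2 - 1) = -2
g[2,5/2] = (-41/4 - (-4)) / (5/2 - 2) = -25/2
g[-2,1,2] = (-2 - (-10)) / (2 - (-2)) = 2
g[1,2,5/2] = (-25/2 - (-2)) / (5/2 - 1) = -7
g[-2,1,2,5/2] = (-7 - 2) / (5/2 - (-2)) = -2
g(4) = 28 + (-10)·(6) + 2·(6)·(3) + (-2)·(6)·(3)·(2) = -68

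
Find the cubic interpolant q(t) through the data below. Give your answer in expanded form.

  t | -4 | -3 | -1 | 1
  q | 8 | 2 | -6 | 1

Build the Lagrange basis polynomials:
L_0(t) = (t + 3)(t + 1)(t - 1) / [-15] = -(1/15)t^3 - (1/5)t^2 + (1/15)t + 1/5
L_1(t) = (t + 4)(t + 1)(t - 1) / [8] = (1/8)t^3 + (1/2)t^2 - (1/8)t - 1/2
L_2(t) = (t + 4)(t + 3)(t - 1) / [-12] = -(1/12)t^3 - (1/2)t^2 - (5/12)t + 1
L_3(t) = (t + 4)(t + 3)(t + 1) / [40] = (1/40)t^3 + (1/5)t^2 + (19/40)t + 3/10
q(t) = 8·L_0 + 2·L_1 + (-6)·L_2 + 1·L_3
  8·L_0(t) = -(8/15)t^3 - (8/5)t^2 + (8/15)t + 8/5
  2·L_1(t) = (1/4)t^3 + t^2 - (1/4)t - 1
  (-6)·L_2(t) = (1/2)t^3 + 3t^2 + (5/2)t - 6
  1·L_3(t) = (1/40)t^3 + (1/5)t^2 + (19/40)t + 3/10
Adding term by term: (29/120)t^3 + (13/5)t^2 + (391/120)t - 51/10

q(t) = (29/120)t^3 + (13/5)t^2 + (391/120)t - 51/10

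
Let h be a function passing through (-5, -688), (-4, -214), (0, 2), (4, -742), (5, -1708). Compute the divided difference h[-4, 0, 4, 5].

-14

h[-4,0] = (2 - (-214)) / (0 - (-4)) = 54
h[0,4] = (-742 - 2) / (4 - 0) = -186
h[4,5] = (-1708 - (-742)) / (5 - 4) = -966
h[-4,0,4] = (-186 - 54) / (4 - (-4)) = -30
h[0,4,5] = (-966 - (-186)) / (5 - 0) = -156
h[-4,0,4,5] = (-156 - (-30)) / (5 - (-4)) = -14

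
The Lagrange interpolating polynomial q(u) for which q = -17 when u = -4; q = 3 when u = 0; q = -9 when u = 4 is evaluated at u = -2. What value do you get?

-3

Evaluate each Lagrange basis at u = -2:
L_0(-2) = (-2)·(-6)/[(-4)·(-8)] = 3/8
L_1(-2) = (2)·(-6)/[(4)·(-4)] = 3/4
L_2(-2) = (2)·(-2)/[(8)·(4)] = -1/8
Sum: (-17)·(3/8) + 3·(3/4) + (-9)·(-1/8) = -3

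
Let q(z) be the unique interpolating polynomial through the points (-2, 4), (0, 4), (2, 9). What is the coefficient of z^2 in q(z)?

5/8

Build the Lagrange basis polynomials:
L_0(z) = z(z - 2) / [8] = (1/8)z^2 - (1/4)z
L_1(z) = (z + 2)(z - 2) / [-4] = -(1/4)z^2 + 1
L_2(z) = (z + 2)z / [8] = (1/8)z^2 + (1/4)z
q(z) = 4·L_0 + 4·L_1 + 9·L_2
Only the coefficient of z^2 is needed; take it from each L_i and combine:
4·(1/8) + 4·(-1/4) + 9·(1/8) = 5/8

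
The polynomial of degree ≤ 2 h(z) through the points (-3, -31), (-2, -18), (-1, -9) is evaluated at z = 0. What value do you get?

-4

Evaluate each Lagrange basis at z = 0:
L_0(0) = (2)·(1)/[(-1)·(-2)] = 1
L_1(0) = (3)·(1)/[(1)·(-1)] = -3
L_2(0) = (3)·(2)/[(2)·(1)] = 3
Sum: (-31)·(1) + (-18)·(-3) + (-9)·(3) = -4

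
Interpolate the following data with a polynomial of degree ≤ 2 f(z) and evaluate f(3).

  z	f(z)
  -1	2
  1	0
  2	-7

-18

Evaluate each Lagrange basis at z = 3:
L_0(3) = (2)·(1)/[(-2)·(-3)] = 1/3
L_1(3) = (4)·(1)/[(2)·(-1)] = -2
L_2(3) = (4)·(2)/[(3)·(1)] = 8/3
Sum: 2·(1/3) + 0 + (-7)·(8/3) = -18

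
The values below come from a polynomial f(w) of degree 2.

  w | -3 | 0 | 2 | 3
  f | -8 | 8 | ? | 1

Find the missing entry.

The 3 known values determine f uniquely (degree ≤ 2).
L_0(2) = (2)·(-1)/[(-3)·(-6)] = -1/9
L_1(2) = (5)·(-1)/[(3)·(-3)] = 5/9
L_2(2) = (5)·(2)/[(6)·(3)] = 5/9
Sum: (-8)·(-1/9) + 8·(5/9) + 1·(5/9) = 53/9

53/9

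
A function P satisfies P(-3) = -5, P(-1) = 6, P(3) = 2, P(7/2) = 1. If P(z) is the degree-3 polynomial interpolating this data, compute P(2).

Evaluate each Lagrange basis at z = 2:
L_0(2) = (3)·(-1)·(-3/2)/[(-2)·(-6)·(-13/2)] = -3/52
L_1(2) = (5)·(-1)·(-3/2)/[(2)·(-4)·(-9/2)] = 5/24
L_2(2) = (5)·(3)·(-3/2)/[(6)·(4)·(-1/2)] = 15/8
L_3(2) = (5)·(3)·(-1)/[(13/2)·(9/2)·(1/2)] = -40/39
Sum: (-5)·(-3/52) + 6·(5/24) + 2·(15/8) + 1·(-40/39) = 665/156

665/156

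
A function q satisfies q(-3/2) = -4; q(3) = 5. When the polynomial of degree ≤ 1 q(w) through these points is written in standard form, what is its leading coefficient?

2

The leading coefficient equals the top divided difference q[-3/2,3].
q[-3/2,3] = (5 - (-4)) / (3 - (-3/2)) = 2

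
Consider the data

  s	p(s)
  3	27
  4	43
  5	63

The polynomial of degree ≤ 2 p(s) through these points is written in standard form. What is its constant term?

3

Build the Lagrange basis polynomials:
L_0(s) = (s - 4)(s - 5) / [2] = (1/2)s^2 - (9/2)s + 10
L_1(s) = (s - 3)(s - 5) / [-1] = -s^2 + 8s - 15
L_2(s) = (s - 3)(s - 4) / [2] = (1/2)s^2 - (7/2)s + 6
p(s) = 27·L_0 + 43·L_1 + 63·L_2
Only the constant term is needed; take it from each L_i and combine:
27·(10) + 43·(-15) + 63·(6) = 3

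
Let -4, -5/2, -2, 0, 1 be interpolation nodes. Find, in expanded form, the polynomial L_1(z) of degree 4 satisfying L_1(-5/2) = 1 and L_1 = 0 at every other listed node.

L_1(z) = (z + 4)(z + 2)z(z - 1) / [(3/2)·(-1/2)·(-5/2)·(-7/2)]
       = (z^4 + 5z^3 + 2z^2 - 8z) / (-105/16)

L_1(z) = -(16/105)z^4 - (16/21)z^3 - (32/105)z^2 + (128/105)z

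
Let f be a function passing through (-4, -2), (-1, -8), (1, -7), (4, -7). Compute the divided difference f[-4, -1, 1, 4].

f[-4,-1] = (-8 - (-2)) / (-1 - (-4)) = -2
f[-1,1] = (-7 - (-8)) / (1 - (-1)) = 1/2
f[1,4] = (-7 - (-7)) / (4 - 1) = 0
f[-4,-1,1] = (1/2 - (-2)) / (1 - (-4)) = 1/2
f[-1,1,4] = (0 - 1/2) / (4 - (-1)) = -1/10
f[-4,-1,1,4] = (-1/10 - 1/2) / (4 - (-4)) = -3/40

-3/40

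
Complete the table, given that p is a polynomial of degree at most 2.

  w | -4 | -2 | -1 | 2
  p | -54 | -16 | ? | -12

The 3 known values determine p uniquely (degree ≤ 2).
Evaluate each Lagrange basis at w = -1:
L_0(-1) = (1)·(-3)/[(-2)·(-6)] = -1/4
L_1(-1) = (3)·(-3)/[(2)·(-4)] = 9/8
L_2(-1) = (3)·(1)/[(6)·(4)] = 1/8
Sum: (-54)·(-1/4) + (-16)·(9/8) + (-12)·(1/8) = -6

-6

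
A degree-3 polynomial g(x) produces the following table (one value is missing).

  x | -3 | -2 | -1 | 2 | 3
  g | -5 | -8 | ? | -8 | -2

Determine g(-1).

The 4 known values determine g uniquely (degree ≤ 3).
Evaluate each Lagrange basis at x = -1:
L_0(-1) = (1)·(-3)·(-4)/[(-1)·(-5)·(-6)] = -2/5
L_1(-1) = (2)·(-3)·(-4)/[(1)·(-4)·(-5)] = 6/5
L_2(-1) = (2)·(1)·(-4)/[(5)·(4)·(-1)] = 2/5
L_3(-1) = (2)·(1)·(-3)/[(6)·(5)·(1)] = -1/5
Sum: (-5)·(-2/5) + (-8)·(6/5) + (-8)·(2/5) + (-2)·(-1/5) = -52/5

-52/5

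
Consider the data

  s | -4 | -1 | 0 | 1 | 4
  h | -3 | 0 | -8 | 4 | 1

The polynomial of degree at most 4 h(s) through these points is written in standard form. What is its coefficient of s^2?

Build the Lagrange basis polynomials:
L_0(s) = (s + 1)s(s - 1)(s - 4) / [480] = (1/480)s^4 - (1/120)s^3 - (1/480)s^2 + (1/120)s
L_1(s) = (s + 4)s(s - 1)(s - 4) / [-30] = -(1/30)s^4 + (1/30)s^3 + (8/15)s^2 - (8/15)s
L_2(s) = (s + 4)(s + 1)(s - 1)(s - 4) / [16] = (1/16)s^4 - (17/16)s^2 + 1
L_3(s) = (s + 4)(s + 1)s(s - 4) / [-30] = -(1/30)s^4 - (1/30)s^3 + (8/15)s^2 + (8/15)s
L_4(s) = (s + 4)(s + 1)s(s - 1) / [480] = (1/480)s^4 + (1/120)s^3 - (1/480)s^2 - (1/120)s
h(s) = (-3)·L_0 + 0·L_1 + (-8)·L_2 + 4·L_3 + 1·L_4
Only the coefficient of s^2 is needed; take it from each L_i and combine:
(-3)·(-1/480) + 0·(8/15) + (-8)·(-17/16) + 4·(8/15) + 1·(-1/480) = 851/80

851/80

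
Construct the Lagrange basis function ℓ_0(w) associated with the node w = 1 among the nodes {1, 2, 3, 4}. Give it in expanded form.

ℓ_0(w) = -(1/6)w^3 + (3/2)w^2 - (13/3)w + 4

ℓ_0(w) = (w - 2)(w - 3)(w - 4) / [(-1)·(-2)·(-3)]
       = (w^3 - 9w^2 + 26w - 24) / (-6)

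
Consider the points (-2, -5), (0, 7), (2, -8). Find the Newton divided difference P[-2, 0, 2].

P[-2,0] = (7 - (-5)) / (0 - (-2)) = 6
P[0,2] = (-8 - 7) / (2 - 0) = -15/2
P[-2,0,2] = (-15/2 - 6) / (2 - (-2)) = -27/8

-27/8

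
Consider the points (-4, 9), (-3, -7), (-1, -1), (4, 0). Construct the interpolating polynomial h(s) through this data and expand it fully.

Newton's divided differences:
h[-4,-3] = (-7 - 9) / (-3 - (-4)) = -16
h[-3,-1] = (-1 - (-7)) / (-1 - (-3)) = 3
h[-1,4] = (0 - (-1)) / (4 - (-1)) = 1/5
h[-4,-3,-1] = (3 - (-16)) / (-1 - (-4)) = 19/3
h[-3,-1,4] = (1/5 - 3) / (4 - (-3)) = -2/5
h[-4,-3,-1,4] = (-2/5 - 19/3) / (4 - (-4)) = -101/120
h(s) = 9 + (-16)·(s + 4) + (19/3)·(s + 4)(s + 3) + (-101/120)·(s + 4)(s + 3)(s + 1)
Expanding: h(s) = -(101/120)s^3 - (2/5)s^2 + (1481/120)s + 109/10

h(s) = -(101/120)s^3 - (2/5)s^2 + (1481/120)s + 109/10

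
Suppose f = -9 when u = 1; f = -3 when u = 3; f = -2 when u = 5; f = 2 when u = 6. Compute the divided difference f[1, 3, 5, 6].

43/120

f[1,3] = (-3 - (-9)) / (3 - 1) = 3
f[3,5] = (-2 - (-3)) / (5 - 3) = 1/2
f[5,6] = (2 - (-2)) / (6 - 5) = 4
f[1,3,5] = (1/2 - 3) / (5 - 1) = -5/8
f[3,5,6] = (4 - 1/2) / (6 - 3) = 7/6
f[1,3,5,6] = (7/6 - (-5/8)) / (6 - 1) = 43/120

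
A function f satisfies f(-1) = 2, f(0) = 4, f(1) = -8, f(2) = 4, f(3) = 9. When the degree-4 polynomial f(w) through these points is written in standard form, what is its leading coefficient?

-23/8

The leading coefficient equals the top divided difference f[-1,0,1,2,3].
f[-1,0] = (4 - 2) / (0 - (-1)) = 2
f[0,1] = (-8 - 4) / (1 - 0) = -12
f[1,2] = (4 - (-8)) / (2 - 1) = 12
f[2,3] = (9 - 4) / (3 - 2) = 5
f[-1,0,1] = (-12 - 2) / (1 - (-1)) = -7
f[0,1,2] = (12 - (-12)) / (2 - 0) = 12
f[1,2,3] = (5 - 12) / (3 - 1) = -7/2
f[-1,0,1,2] = (12 - (-7)) / (2 - (-1)) = 19/3
f[0,1,2,3] = (-7/2 - 12) / (3 - 0) = -31/6
f[-1,0,1,2,3] = (-31/6 - 19/3) / (3 - (-1)) = -23/8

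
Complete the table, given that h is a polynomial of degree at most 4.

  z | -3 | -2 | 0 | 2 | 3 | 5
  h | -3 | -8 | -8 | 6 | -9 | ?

-605/3

The 5 known values determine h uniquely (degree ≤ 4).
L_0(5) = (7)·(5)·(3)·(2)/[(-1)·(-3)·(-5)·(-6)] = 7/3
L_1(5) = (8)·(5)·(3)·(2)/[(1)·(-2)·(-4)·(-5)] = -6
L_2(5) = (8)·(7)·(3)·(2)/[(3)·(2)·(-2)·(-3)] = 28/3
L_3(5) = (8)·(7)·(5)·(2)/[(5)·(4)·(2)·(-1)] = -14
L_4(5) = (8)·(7)·(5)·(3)/[(6)·(5)·(3)·(1)] = 28/3
Sum: (-3)·(7/3) + (-8)·(-6) + (-8)·(28/3) + 6·(-14) + (-9)·(28/3) = -605/3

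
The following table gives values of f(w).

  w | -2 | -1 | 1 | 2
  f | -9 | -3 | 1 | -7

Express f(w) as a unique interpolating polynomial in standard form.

Build the Lagrange basis polynomials:
L_0(w) = (w + 1)(w - 1)(w - 2) / [-12] = -(1/12)w^3 + (1/6)w^2 + (1/12)w - 1/6
L_1(w) = (w + 2)(w - 1)(w - 2) / [6] = (1/6)w^3 - (1/6)w^2 - (2/3)w + 2/3
L_2(w) = (w + 2)(w + 1)(w - 2) / [-6] = -(1/6)w^3 - (1/6)w^2 + (2/3)w + 2/3
L_3(w) = (w + 2)(w + 1)(w - 1) / [12] = (1/12)w^3 + (1/6)w^2 - (1/12)w - 1/6
f(w) = (-9)·L_0 + (-3)·L_1 + 1·L_2 + (-7)·L_3
  (-9)·L_0(w) = (3/4)w^3 - (3/2)w^2 - (3/4)w + 3/2
  (-3)·L_1(w) = -(1/2)w^3 + (1/2)w^2 + 2w - 2
  1·L_2(w) = -(1/6)w^3 - (1/6)w^2 + (2/3)w + 2/3
  (-7)·L_3(w) = -(7/12)w^3 - (7/6)w^2 + (7/12)w + 7/6
Adding term by term: -(1/2)w^3 - (7/3)w^2 + (5/2)w + 4/3

f(w) = -(1/2)w^3 - (7/3)w^2 + (5/2)w + 4/3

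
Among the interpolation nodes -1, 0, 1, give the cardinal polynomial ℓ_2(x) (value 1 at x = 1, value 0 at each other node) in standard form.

ℓ_2(x) = (x + 1)x / [(2)·(1)]
       = (x^2 + x) / (2)

ℓ_2(x) = (1/2)x^2 + (1/2)x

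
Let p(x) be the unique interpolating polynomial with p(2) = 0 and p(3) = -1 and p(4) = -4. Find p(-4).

Using Newton's divided-difference form:
p[2,3] = (-1 - 0) / (3 - 2) = -1
p[3,4] = (-4 - (-1)) / (4 - 3) = -3
p[2,3,4] = (-3 - (-1)) / (4 - 2) = -1
p(-4) = 0 + (-1)·(-6) + (-1)·(-6)·(-7) = -36

-36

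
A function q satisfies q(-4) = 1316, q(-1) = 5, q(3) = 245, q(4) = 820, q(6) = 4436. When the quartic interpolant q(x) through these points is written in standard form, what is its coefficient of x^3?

-4

Build the Lagrange basis polynomials:
L_0(x) = (x + 1)(x - 3)(x - 4)(x - 6) / [1680] = (1/1680)x^4 - (1/140)x^3 + (41/1680)x^2 - (3/280)x - 3/70
L_1(x) = (x + 4)(x - 3)(x - 4)(x - 6) / [-420] = -(1/420)x^4 + (3/140)x^3 - (1/210)x^2 - (12/35)x + 24/35
L_2(x) = (x + 4)(x + 1)(x - 4)(x - 6) / [84] = (1/84)x^4 - (5/84)x^3 - (11/42)x^2 + (20/21)x + 8/7
L_3(x) = (x + 4)(x + 1)(x - 3)(x - 6) / [-80] = -(1/80)x^4 + (1/20)x^3 + (23/80)x^2 - (27/40)x - 9/10
L_4(x) = (x + 4)(x + 1)(x - 3)(x - 4) / [420] = (1/420)x^4 - (1/210)x^3 - (19/420)x^2 + (8/105)x + 4/35
q(x) = 1316·L_0 + 5·L_1 + 245·L_2 + 820·L_3 + 4436·L_4
Only the coefficient of x^3 is needed; take it from each L_i and combine:
1316·(-1/140) + 5·(3/140) + 245·(-5/84) + 820·(1/20) + 4436·(-1/210) = -4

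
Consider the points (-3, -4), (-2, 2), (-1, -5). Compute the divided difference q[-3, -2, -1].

q[-3,-2] = (2 - (-4)) / (-2 - (-3)) = 6
q[-2,-1] = (-5 - 2) / (-1 - (-2)) = -7
q[-3,-2,-1] = (-7 - 6) / (-1 - (-3)) = -13/2

-13/2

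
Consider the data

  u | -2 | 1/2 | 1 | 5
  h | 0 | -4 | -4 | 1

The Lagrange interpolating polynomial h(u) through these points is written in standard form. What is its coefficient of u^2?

L_0(u) = (u - 1/2)(u - 1)(u - 5) / [-105/2] = -(2/105)u^3 + (13/105)u^2 - (16/105)u + 1/21
L_1(u) = (u + 2)(u - 1)(u - 5) / [45/8] = (8/45)u^3 - (32/45)u^2 - (56/45)u + 16/9
L_2(u) = (u + 2)(u - 1/2)(u - 5) / [-6] = -(1/6)u^3 + (7/12)u^2 + (17/12)u - 5/6
L_3(u) = (u + 2)(u - 1/2)(u - 1) / [126] = (1/126)u^3 + (1/252)u^2 - (5/252)u + 1/126
h(u) = 0·L_0 + (-4)·L_1 + (-4)·L_2 + 1·L_3
Only the coefficient of u^2 is needed; take it from each L_i and combine:
0·(13/105) + (-4)·(-32/45) + (-4)·(7/12) + 1·(1/252) = 649/1260

649/1260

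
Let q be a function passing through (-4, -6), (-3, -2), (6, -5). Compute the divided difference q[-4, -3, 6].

q[-4,-3] = (-2 - (-6)) / (-3 - (-4)) = 4
q[-3,6] = (-5 - (-2)) / (6 - (-3)) = -1/3
q[-4,-3,6] = (-1/3 - 4) / (6 - (-4)) = -13/30

-13/30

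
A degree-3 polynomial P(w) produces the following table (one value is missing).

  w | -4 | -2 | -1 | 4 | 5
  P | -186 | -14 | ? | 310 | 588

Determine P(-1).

0

The 4 known values determine P uniquely (degree ≤ 3).
Evaluate each Lagrange basis at w = -1:
L_0(-1) = (1)·(-5)·(-6)/[(-2)·(-8)·(-9)] = -5/24
L_1(-1) = (3)·(-5)·(-6)/[(2)·(-6)·(-7)] = 15/14
L_2(-1) = (3)·(1)·(-6)/[(8)·(6)·(-1)] = 3/8
L_3(-1) = (3)·(1)·(-5)/[(9)·(7)·(1)] = -5/21
Sum: (-186)·(-5/24) + (-14)·(15/14) + 310·(3/8) + 588·(-5/21) = 0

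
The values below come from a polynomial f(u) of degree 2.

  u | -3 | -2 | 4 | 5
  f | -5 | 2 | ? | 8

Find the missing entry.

The 3 known values determine f uniquely (degree ≤ 2).
Evaluate each Lagrange basis at u = 4:
L_0(4) = (6)·(-1)/[(-1)·(-8)] = -3/4
L_1(4) = (7)·(-1)/[(1)·(-7)] = 1
L_2(4) = (7)·(6)/[(8)·(7)] = 3/4
Sum: (-5)·(-3/4) + 2·(1) + 8·(3/4) = 47/4

47/4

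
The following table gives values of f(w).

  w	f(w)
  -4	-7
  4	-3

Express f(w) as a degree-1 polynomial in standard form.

f(w) = (1/2)w - 5

L_0(w) = (w - 4) / [-8] = -(1/8)w + 1/2
L_1(w) = (w + 4) / [8] = (1/8)w + 1/2
f(w) = (-7)·L_0 + (-3)·L_1
  (-7)·L_0(w) = (7/8)w - 7/2
  (-3)·L_1(w) = -(3/8)w - 3/2
Adding term by term: (1/2)w - 5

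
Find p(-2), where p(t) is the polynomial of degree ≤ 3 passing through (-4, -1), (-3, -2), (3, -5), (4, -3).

Using Newton's divided-difference form:
p[-4,-3] = (-2 - (-1)) / (-3 - (-4)) = -1
p[-3,3] = (-5 - (-2)) / (3 - (-3)) = -1/2
p[3,4] = (-3 - (-5)) / (4 - 3) = 2
p[-4,-3,3] = (-1/2 - (-1)) / (3 - (-4)) = 1/14
p[-3,3,4] = (2 - (-1/2)) / (4 - (-3)) = 5/14
p[-4,-3,3,4] = (5/14 - 1/14) / (4 - (-4)) = 1/28
p(-2) = -1 + (-1)·(2) + (1/14)·(2)·(1) + (1/28)·(2)·(1)·(-5) = -45/14

-45/14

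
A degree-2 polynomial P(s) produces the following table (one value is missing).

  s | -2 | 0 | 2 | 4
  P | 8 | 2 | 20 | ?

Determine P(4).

62

The 3 known values determine P uniquely (degree ≤ 2).
L_0(4) = (4)·(2)/[(-2)·(-4)] = 1
L_1(4) = (6)·(2)/[(2)·(-2)] = -3
L_2(4) = (6)·(4)/[(4)·(2)] = 3
Sum: 8·(1) + 2·(-3) + 20·(3) = 62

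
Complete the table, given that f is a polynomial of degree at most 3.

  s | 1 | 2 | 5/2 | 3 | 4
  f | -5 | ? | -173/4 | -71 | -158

The 4 known values determine f uniquely (degree ≤ 3).
L_0(2) = (-1/2)·(-1)·(-2)/[(-3/2)·(-2)·(-3)] = 1/9
L_1(2) = (1)·(-1)·(-2)/[(3/2)·(-1/2)·(-3/2)] = 16/9
L_2(2) = (1)·(-1/2)·(-2)/[(2)·(1/2)·(-1)] = -1
L_3(2) = (1)·(-1/2)·(-1)/[(3)·(3/2)·(1)] = 1/9
Sum: (-5)·(1/9) + (-173/4)·(16/9) + (-71)·(-1) + (-158)·(1/9) = -24

-24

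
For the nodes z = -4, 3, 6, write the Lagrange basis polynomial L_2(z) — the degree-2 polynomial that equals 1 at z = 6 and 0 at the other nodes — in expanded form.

L_2(z) = (z + 4)(z - 3) / [(10)·(3)]
       = (z^2 + z - 12) / (30)

L_2(z) = (1/30)z^2 + (1/30)z - 2/5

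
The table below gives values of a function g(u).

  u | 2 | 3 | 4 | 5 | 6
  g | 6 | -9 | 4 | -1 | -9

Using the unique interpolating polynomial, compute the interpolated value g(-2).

3401

Using Newton's divided-difference form:
g[2,3] = (-9 - 6) / (3 - 2) = -15
g[3,4] = (4 - (-9)) / (4 - 3) = 13
g[4,5] = (-1 - 4) / (5 - 4) = -5
g[5,6] = (-9 - (-1)) / (6 - 5) = -8
g[2,3,4] = (13 - (-15)) / (4 - 2) = 14
g[3,4,5] = (-5 - 13) / (5 - 3) = -9
g[4,5,6] = (-8 - (-5)) / (6 - 4) = -3/2
g[2,3,4,5] = (-9 - 14) / (5 - 2) = -23/3
g[3,4,5,6] = (-3/2 - (-9)) / (6 - 3) = 5/2
g[2,3,4,5,6] = (5/2 - (-23/3)) / (6 - 2) = 61/24
g(-2) = 6 + (-15)·(-4) + 14·(-4)·(-5) + (-23/3)·(-4)·(-5)·(-6) + (61/24)·(-4)·(-5)·(-6)·(-7) = 3401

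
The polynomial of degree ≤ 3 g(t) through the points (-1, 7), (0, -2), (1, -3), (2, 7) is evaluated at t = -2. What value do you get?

Evaluate each Lagrange basis at t = -2:
L_0(-2) = (-2)·(-3)·(-4)/[(-1)·(-2)·(-3)] = 4
L_1(-2) = (-1)·(-3)·(-4)/[(1)·(-1)·(-2)] = -6
L_2(-2) = (-1)·(-2)·(-4)/[(2)·(1)·(-1)] = 4
L_3(-2) = (-1)·(-2)·(-3)/[(3)·(2)·(1)] = -1
Sum: 7·(4) + (-2)·(-6) + (-3)·(4) + 7·(-1) = 21

21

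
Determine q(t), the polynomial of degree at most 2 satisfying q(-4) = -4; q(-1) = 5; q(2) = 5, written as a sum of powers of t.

q(t) = -(1/2)t^2 + (1/2)t + 6

Build the Lagrange basis polynomials:
L_0(t) = (t + 1)(t - 2) / [18] = (1/18)t^2 - (1/18)t - 1/9
L_1(t) = (t + 4)(t - 2) / [-9] = -(1/9)t^2 - (2/9)t + 8/9
L_2(t) = (t + 4)(t + 1) / [18] = (1/18)t^2 + (5/18)t + 2/9
q(t) = (-4)·L_0 + 5·L_1 + 5·L_2
  (-4)·L_0(t) = -(2/9)t^2 + (2/9)t + 4/9
  5·L_1(t) = -(5/9)t^2 - (10/9)t + 40/9
  5·L_2(t) = (5/18)t^2 + (25/18)t + 10/9
Adding term by term: -(1/2)t^2 + (1/2)t + 6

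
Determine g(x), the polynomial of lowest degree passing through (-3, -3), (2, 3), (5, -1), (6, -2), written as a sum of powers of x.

g(x) = (2/45)x^3 - (89/180)x^2 + (71/180)x + 23/6

Newton's divided differences:
g[-3,2] = (3 - (-3)) / (2 - (-3)) = 6/5
g[2,5] = (-1 - 3) / (5 - 2) = -4/3
g[5,6] = (-2 - (-1)) / (6 - 5) = -1
g[-3,2,5] = (-4/3 - 6/5) / (5 - (-3)) = -19/60
g[2,5,6] = (-1 - (-4/3)) / (6 - 2) = 1/12
g[-3,2,5,6] = (1/12 - (-19/60)) / (6 - (-3)) = 2/45
g(x) = -3 + (6/5)·(x + 3) + (-19/60)·(x + 3)(x - 2) + (2/45)·(x + 3)(x - 2)(x - 5)
Expanding: g(x) = (2/45)x^3 - (89/180)x^2 + (71/180)x + 23/6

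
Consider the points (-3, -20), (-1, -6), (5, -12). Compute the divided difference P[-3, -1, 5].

-1

P[-3,-1] = (-6 - (-20)) / (-1 - (-3)) = 7
P[-1,5] = (-12 - (-6)) / (5 - (-1)) = -1
P[-3,-1,5] = (-1 - 7) / (5 - (-3)) = -1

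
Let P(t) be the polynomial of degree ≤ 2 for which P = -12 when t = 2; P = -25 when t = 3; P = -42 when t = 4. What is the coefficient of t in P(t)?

-3

Build the Lagrange basis polynomials:
L_0(t) = (t - 3)(t - 4) / [2] = (1/2)t^2 - (7/2)t + 6
L_1(t) = (t - 2)(t - 4) / [-1] = -t^2 + 6t - 8
L_2(t) = (t - 2)(t - 3) / [2] = (1/2)t^2 - (5/2)t + 3
P(t) = (-12)·L_0 + (-25)·L_1 + (-42)·L_2
Only the coefficient of t is needed; take it from each L_i and combine:
(-12)·(-7/2) + (-25)·(6) + (-42)·(-5/2) = -3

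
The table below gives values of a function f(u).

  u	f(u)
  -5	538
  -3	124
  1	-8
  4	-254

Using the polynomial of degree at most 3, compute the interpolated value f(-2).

Using Newton's divided-difference form:
f[-5,-3] = (124 - 538) / (-3 - (-5)) = -207
f[-3,1] = (-8 - 124) / (1 - (-3)) = -33
f[1,4] = (-254 - (-8)) / (4 - 1) = -82
f[-5,-3,1] = (-33 - (-207)) / (1 - (-5)) = 29
f[-3,1,4] = (-82 - (-33)) / (4 - (-3)) = -7
f[-5,-3,1,4] = (-7 - 29) / (4 - (-5)) = -4
f(-2) = 538 + (-207)·(3) + 29·(3)·(1) + (-4)·(3)·(1)·(-3) = 40

40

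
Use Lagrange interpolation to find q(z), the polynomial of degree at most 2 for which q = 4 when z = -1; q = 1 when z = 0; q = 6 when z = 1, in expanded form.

Build the Lagrange basis polynomials:
L_0(z) = z(z - 1) / [2] = (1/2)z^2 - (1/2)z
L_1(z) = (z + 1)(z - 1) / [-1] = -z^2 + 1
L_2(z) = (z + 1)z / [2] = (1/2)z^2 + (1/2)z
q(z) = 4·L_0 + 1·L_1 + 6·L_2
  4·L_0(z) = 2z^2 - 2z
  1·L_1(z) = -z^2 + 1
  6·L_2(z) = 3z^2 + 3z
Adding term by term: 4z^2 + z + 1

q(z) = 4z^2 + z + 1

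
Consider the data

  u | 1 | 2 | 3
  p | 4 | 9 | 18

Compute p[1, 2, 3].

p[1,2] = (9 - 4) / (2 - 1) = 5
p[2,3] = (18 - 9) / (3 - 2) = 9
p[1,2,3] = (9 - 5) / (3 - 1) = 2

2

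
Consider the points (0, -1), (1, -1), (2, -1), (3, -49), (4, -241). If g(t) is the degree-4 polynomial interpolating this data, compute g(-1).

-1

Evaluate each Lagrange basis at t = -1:
L_0(-1) = (-2)·(-3)·(-4)·(-5)/[(-1)·(-2)·(-3)·(-4)] = 5
L_1(-1) = (-1)·(-3)·(-4)·(-5)/[(1)·(-1)·(-2)·(-3)] = -10
L_2(-1) = (-1)·(-2)·(-4)·(-5)/[(2)·(1)·(-1)·(-2)] = 10
L_3(-1) = (-1)·(-2)·(-3)·(-5)/[(3)·(2)·(1)·(-1)] = -5
L_4(-1) = (-1)·(-2)·(-3)·(-4)/[(4)·(3)·(2)·(1)] = 1
Sum: (-1)·(5) + (-1)·(-10) + (-1)·(10) + (-49)·(-5) + (-241)·(1) = -1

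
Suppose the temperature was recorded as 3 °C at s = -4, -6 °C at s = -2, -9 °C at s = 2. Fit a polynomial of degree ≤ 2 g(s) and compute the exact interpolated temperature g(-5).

75/8

L_0(-5) = (-3)·(-7)/[(-2)·(-6)] = 7/4
L_1(-5) = (-1)·(-7)/[(2)·(-4)] = -7/8
L_2(-5) = (-1)·(-3)/[(6)·(4)] = 1/8
Sum: 3·(7/4) + (-6)·(-7/8) + (-9)·(1/8) = 75/8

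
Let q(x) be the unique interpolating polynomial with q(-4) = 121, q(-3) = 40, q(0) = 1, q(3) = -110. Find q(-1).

-2

L_0(-1) = (2)·(-1)·(-4)/[(-1)·(-4)·(-7)] = -2/7
L_1(-1) = (3)·(-1)·(-4)/[(1)·(-3)·(-6)] = 2/3
L_2(-1) = (3)·(2)·(-4)/[(4)·(3)·(-3)] = 2/3
L_3(-1) = (3)·(2)·(-1)/[(7)·(6)·(3)] = -1/21
Sum: 121·(-2/7) + 40·(2/3) + 1·(2/3) + (-110)·(-1/21) = -2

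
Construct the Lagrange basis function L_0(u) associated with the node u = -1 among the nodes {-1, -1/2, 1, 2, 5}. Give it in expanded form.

L_0(u) = (1/18)u^4 - (5/12)u^3 + (13/18)u^2 - (1/12)u - 5/18

L_0(u) = (u + 1/2)(u - 1)(u - 2)(u - 5) / [(-1/2)·(-2)·(-3)·(-6)]
       = (u^4 - (15/2)u^3 + 13u^2 - (3/2)u - 5) / (18)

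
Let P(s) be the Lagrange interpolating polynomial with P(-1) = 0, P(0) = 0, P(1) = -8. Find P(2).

-24

Evaluate each Lagrange basis at s = 2:
L_0(2) = (2)·(1)/[(-1)·(-2)] = 1
L_1(2) = (3)·(1)/[(1)·(-1)] = -3
L_2(2) = (3)·(2)/[(2)·(1)] = 3
Sum: 0 + 0 + (-8)·(3) = -24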